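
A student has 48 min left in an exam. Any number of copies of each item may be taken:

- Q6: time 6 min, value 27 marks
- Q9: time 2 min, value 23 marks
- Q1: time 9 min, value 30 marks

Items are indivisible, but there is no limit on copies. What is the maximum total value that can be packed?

Best value-per-unit is Q9 at 23/2, and filling with it alone uses time 24×2=48. No mix of the others beats 24×23 = 552.

552 marks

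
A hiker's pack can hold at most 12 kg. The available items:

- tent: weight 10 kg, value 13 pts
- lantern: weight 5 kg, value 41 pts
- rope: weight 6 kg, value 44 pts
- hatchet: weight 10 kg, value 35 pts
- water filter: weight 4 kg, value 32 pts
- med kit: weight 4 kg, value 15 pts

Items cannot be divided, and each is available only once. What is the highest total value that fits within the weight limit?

85 pts

This is a 0/1 knapsack; check combinations near the capacity.
- lantern+rope: weight 5+6=11, value 41+44=85
- rope+water filter: weight 6+4=10, value 44+32=76
- lantern+water filter: weight 5+4=9, value 41+32=73
- rope+med kit: weight 6+4=10, value 44+15=59
- lantern+med kit: weight 5+4=9, value 41+15=56
Best: 85 pts.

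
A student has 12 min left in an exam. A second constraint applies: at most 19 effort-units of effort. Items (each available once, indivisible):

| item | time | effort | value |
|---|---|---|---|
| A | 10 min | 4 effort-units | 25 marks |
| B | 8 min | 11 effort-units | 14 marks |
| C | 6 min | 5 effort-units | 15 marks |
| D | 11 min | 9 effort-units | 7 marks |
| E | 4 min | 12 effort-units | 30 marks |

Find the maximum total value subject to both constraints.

Feasible sets respecting both limits:
- C+E: time 10, effort 17, value 45
- E: time 4, effort 12, value 30
- A: time 10, effort 4, value 25
- C: time 6, effort 5, value 15
Best: 45 marks.

45 marks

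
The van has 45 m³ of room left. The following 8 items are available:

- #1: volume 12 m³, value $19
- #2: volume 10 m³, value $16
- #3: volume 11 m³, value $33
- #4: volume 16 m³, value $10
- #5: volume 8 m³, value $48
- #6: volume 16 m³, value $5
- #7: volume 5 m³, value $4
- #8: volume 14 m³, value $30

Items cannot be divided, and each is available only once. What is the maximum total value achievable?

$130

Check high-value combinations within 45 m³:
- #1+#3+#5+#8: volume 12+11+8+14=45, value 19+33+48+30=130
- #2+#3+#5+#8: volume 10+11+8+14=43, value 16+33+48+30=127
- #1+#2+#3+#5: volume 12+10+11+8=41, value 19+16+33+48=116
- #3+#5+#7+#8: volume 11+8+5+14=38, value 33+48+4+30=115
- #1+#2+#5+#8: volume 12+10+8+14=44, value 19+16+48+30=113
Best: $130.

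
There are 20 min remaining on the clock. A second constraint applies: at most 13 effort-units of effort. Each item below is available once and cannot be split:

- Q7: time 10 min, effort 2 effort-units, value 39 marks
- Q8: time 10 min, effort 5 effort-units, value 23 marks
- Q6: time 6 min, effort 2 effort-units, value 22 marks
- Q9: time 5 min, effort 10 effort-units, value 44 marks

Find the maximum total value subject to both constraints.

83 marks

Feasible sets respecting both limits:
- Q7+Q9: time 15, effort 12, value 83
- Q6+Q9: time 11, effort 12, value 66
- Q7+Q8: time 20, effort 7, value 62
Best: 83 marks.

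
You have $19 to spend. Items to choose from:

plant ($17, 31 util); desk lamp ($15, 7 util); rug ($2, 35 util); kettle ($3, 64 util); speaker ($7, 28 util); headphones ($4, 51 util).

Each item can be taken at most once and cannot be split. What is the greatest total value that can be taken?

Check high-value combinations within $19:
- rug+kettle+speaker+headphones: cost 2+3+7+4=16, value 35+64+28+51=178
- rug+kettle+headphones: cost 2+3+4=9, value 35+64+51=150
- kettle+speaker+headphones: cost 3+7+4=14, value 64+28+51=143
- rug+kettle+speaker: cost 2+3+7=12, value 35+64+28=127
- kettle+headphones: cost 3+4=7, value 64+51=115
Best: 178 util.

178 util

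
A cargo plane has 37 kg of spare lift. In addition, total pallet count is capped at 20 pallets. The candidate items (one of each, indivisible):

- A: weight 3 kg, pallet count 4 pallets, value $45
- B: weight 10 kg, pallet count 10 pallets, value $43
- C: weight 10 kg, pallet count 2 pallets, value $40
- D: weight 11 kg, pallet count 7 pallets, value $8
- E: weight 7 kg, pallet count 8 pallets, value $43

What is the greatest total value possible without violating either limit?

Feasible sets respecting both limits:
- A+B+C: weight 23, pallet count 16, value 128
- A+C+E: weight 20, pallet count 14, value 128
- B+C+E: weight 27, pallet count 20, value 126
- A+D+E: weight 21, pallet count 19, value 96
Best: $128.

$128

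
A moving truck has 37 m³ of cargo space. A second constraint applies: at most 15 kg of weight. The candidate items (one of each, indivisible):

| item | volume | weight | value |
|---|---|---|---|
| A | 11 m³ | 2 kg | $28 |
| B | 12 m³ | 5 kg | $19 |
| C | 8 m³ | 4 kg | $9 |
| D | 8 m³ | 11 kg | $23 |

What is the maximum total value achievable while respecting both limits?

$56

Feasible sets respecting both limits:
- A+B+C: volume 31, weight 11, value 56
- A+D: volume 19, weight 13, value 51
- A+B: volume 23, weight 7, value 47
- A+C: volume 19, weight 6, value 37
Best: $56.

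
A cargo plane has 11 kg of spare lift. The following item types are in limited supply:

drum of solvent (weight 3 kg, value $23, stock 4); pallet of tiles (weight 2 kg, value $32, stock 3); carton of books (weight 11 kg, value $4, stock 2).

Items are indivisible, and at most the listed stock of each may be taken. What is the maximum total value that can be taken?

$119

Top feasible selections:
- 1×drum of solvent + 3×pallet of tiles: weight 9, value 119
- 2×drum of solvent + 2×pallet of tiles: weight 10, value 110
Best: $119.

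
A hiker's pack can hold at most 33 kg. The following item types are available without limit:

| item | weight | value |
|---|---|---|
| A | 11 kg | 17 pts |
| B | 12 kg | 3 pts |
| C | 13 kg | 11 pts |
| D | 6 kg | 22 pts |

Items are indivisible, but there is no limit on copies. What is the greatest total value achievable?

110 pts

Best value-per-unit is D at 22/6, and filling with it alone uses weight 5×6=30. No mix of the others beats 5×22 = 110.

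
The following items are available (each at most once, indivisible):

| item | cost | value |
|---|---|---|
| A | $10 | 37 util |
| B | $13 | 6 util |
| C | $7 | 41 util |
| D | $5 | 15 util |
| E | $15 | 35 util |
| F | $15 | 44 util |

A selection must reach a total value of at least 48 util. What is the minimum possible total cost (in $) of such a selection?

Subsets with value ≥ 48, sorted by total cost:
- C+D: cost 12, value 56
- A+D: cost 15, value 52
Minimum cost: 12 $.

12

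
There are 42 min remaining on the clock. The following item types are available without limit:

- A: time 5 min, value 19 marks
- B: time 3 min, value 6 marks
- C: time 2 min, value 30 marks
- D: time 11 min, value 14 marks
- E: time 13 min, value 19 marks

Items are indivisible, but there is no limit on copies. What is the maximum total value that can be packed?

Best value-per-unit is C at 30/2, and filling with it alone uses time 21×2=42. No mix of the others beats 21×30 = 630.

630 marks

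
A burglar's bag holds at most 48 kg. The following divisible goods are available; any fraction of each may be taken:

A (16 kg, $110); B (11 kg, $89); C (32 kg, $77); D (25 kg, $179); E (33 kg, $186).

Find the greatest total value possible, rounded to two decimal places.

350.50

Take in order of value per unit:
- B (89/11 per unit): all 11 → value 89, running total 89.00
- D (179/25 per unit): all 25 → value 179, running total 268.00
- A (110/16 per unit): 12 of 16 → value 12×110/16 = 82.5000, running total 350.50
Total 350.50.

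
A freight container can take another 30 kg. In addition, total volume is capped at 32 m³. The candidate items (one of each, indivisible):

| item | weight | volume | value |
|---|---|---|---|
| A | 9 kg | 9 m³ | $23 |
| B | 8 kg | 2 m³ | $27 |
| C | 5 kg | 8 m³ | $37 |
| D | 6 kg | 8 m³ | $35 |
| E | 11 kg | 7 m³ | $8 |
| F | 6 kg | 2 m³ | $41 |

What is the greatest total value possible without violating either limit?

Feasible sets respecting both limits:
- B+C+D+F: weight 25, volume 20, value 140
- A+C+D+F: weight 26, volume 27, value 136
- A+B+C+F: weight 28, volume 21, value 128
- A+B+D+F: weight 29, volume 21, value 126
Best: $140.

$140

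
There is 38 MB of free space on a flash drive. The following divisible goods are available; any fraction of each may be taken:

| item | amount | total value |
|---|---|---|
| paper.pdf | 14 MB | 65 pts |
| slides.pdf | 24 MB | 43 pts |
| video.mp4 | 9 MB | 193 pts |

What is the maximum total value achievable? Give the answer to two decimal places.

284.88

Take in order of value per unit:
- video.mp4 (193/9 per unit): all 9 → value 193, running total 193.00
- paper.pdf (65/14 per unit): all 14 → value 65, running total 258.00
- slides.pdf (43/24 per unit): 15 of 24 → value 15×43/24 = 26.8750, running total 284.88
Total 284.88.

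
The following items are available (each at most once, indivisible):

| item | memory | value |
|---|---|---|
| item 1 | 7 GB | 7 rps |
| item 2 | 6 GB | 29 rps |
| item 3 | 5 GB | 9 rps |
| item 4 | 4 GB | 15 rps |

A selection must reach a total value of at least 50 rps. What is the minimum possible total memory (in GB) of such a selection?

Subsets with value ≥ 50, sorted by total memory:
- item 2+item 3+item 4: memory 15, value 53
- item 1+item 2+item 4: memory 17, value 51
Minimum memory: 15 GB.

15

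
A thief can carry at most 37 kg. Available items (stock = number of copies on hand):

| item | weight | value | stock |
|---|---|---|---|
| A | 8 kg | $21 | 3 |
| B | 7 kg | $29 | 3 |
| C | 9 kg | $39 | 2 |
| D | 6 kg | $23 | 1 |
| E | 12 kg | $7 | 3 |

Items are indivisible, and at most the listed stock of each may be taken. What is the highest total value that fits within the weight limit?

$149

Top feasible selections:
- 3×B + 1×C + 1×D: weight 36, value 149
- 1×A + 2×B + 1×C + 1×D: weight 37, value 141
- 2×B + 2×C: weight 32, value 136
- 1×A + 3×B + 1×D: weight 35, value 131
Best: $149.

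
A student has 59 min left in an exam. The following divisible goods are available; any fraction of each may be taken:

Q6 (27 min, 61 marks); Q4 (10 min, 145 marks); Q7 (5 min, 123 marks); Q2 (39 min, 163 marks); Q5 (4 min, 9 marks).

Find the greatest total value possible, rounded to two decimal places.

442.30

Take in order of value per unit:
- Q7 (123/5 per unit): all 5 → value 123, running total 123.00
- Q4 (145/10 per unit): all 10 → value 145, running total 268.00
- Q2 (163/39 per unit): all 39 → value 163, running total 431.00
- Q6 (61/27 per unit): 5 of 27 → value 5×61/27 = 11.2963, running total 442.30
Total 442.30.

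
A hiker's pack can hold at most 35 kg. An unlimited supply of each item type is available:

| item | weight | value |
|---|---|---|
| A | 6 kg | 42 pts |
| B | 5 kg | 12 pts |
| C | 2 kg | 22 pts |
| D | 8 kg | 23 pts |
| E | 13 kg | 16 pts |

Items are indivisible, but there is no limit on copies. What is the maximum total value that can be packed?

374 pts

Best value-per-unit is C at 22/2, and filling with it alone uses weight 17×2=34. No mix of the others beats 17×22 = 374.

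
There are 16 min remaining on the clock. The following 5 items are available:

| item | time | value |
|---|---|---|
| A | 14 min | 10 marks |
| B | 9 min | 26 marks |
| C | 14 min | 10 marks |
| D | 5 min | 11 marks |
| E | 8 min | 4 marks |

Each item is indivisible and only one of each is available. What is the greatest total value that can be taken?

37 marks

Check high-value combinations within 16 min:
- B+D: time 9+5=14, value 26+11=37
- B: time 9, value 26
- D+E: time 5+8=13, value 11+4=15
- D: time 5, value 11
Best: 37 marks.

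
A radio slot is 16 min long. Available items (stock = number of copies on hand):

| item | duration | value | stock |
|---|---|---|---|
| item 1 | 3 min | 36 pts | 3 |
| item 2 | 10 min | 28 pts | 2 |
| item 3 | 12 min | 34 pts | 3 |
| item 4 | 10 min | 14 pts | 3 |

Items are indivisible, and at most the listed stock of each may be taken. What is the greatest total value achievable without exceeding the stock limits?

108 pts

Best selections within duration 16 and stock limits:
- 3×item 1: duration 9, value 108
- 2×item 1 + 1×item 2: duration 16, value 100
- 2×item 1 + 1×item 4: duration 16, value 86
- 2×item 1: duration 6, value 72
Best: 108 pts.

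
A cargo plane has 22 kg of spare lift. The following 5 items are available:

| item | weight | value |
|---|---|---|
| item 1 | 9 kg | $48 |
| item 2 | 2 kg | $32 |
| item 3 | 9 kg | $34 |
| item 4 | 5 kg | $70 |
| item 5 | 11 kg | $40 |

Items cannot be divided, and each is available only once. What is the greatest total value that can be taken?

Check high-value combinations within 22 kg:
- item 1+item 2+item 4: weight 9+2+5=16, value 48+32+70=150
- item 2+item 4+item 5: weight 2+5+11=18, value 32+70+40=142
- item 2+item 3+item 4: weight 2+9+5=16, value 32+34+70=136
- item 1+item 2+item 5: weight 9+2+11=22, value 48+32+40=120
Best: $150.

$150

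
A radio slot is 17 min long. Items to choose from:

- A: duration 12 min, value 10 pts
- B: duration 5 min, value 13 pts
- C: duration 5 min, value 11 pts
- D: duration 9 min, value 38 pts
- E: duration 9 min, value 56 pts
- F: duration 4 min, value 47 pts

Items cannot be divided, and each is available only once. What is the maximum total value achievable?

Check high-value combinations within 17 min:
- E+F: duration 9+4=13, value 56+47=103
- D+F: duration 9+4=13, value 38+47=85
- B+C+F: duration 5+5+4=14, value 13+11+47=71
- B+E: duration 5+9=14, value 13+56=69
- C+E: duration 5+9=14, value 11+56=67
Best: 103 pts.

103 pts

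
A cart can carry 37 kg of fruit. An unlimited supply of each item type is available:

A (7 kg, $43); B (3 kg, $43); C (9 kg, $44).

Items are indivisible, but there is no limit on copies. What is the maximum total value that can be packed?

Best value-per-unit is B at 43/3, and filling with it alone uses weight 12×3=36. No mix of the others beats 12×43 = 516.

$516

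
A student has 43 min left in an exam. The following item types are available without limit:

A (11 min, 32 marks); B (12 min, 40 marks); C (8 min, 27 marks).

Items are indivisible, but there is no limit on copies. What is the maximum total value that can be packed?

140 marks

Best value-per-unit is C at 27/8; filling with it alone gives 5×27 = 135.
Optimal mix: 1×A + 4×C → time 43, value 140.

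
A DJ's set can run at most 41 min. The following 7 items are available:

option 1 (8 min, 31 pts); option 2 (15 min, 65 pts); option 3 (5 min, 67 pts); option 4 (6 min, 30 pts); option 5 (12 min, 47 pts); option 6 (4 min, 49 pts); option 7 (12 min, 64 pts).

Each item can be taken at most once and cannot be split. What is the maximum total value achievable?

Check high-value combinations within 41 min:
- option 1+option 3+option 5+option 6+option 7: duration 8+5+12+4+12=41, value 31+67+47+49+64=258
- option 3+option 4+option 5+option 6+option 7: duration 5+6+12+4+12=39, value 67+30+47+49+64=257
- option 2+option 3+option 6+option 7: duration 15+5+4+12=36, value 65+67+49+64=245
- option 1+option 2+option 3+option 4+option 6: duration 8+15+5+6+4=38, value 31+65+67+30+49=242
Best: 258 pts.

258 pts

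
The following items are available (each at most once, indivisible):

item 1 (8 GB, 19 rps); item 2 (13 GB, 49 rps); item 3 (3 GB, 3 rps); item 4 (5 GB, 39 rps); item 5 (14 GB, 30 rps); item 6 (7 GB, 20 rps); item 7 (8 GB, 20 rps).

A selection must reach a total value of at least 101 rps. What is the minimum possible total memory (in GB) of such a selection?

Subsets with value ≥ 101, sorted by total memory:
- item 2+item 4+item 6: memory 25, value 108
- item 2+item 4+item 7: memory 26, value 108
- item 1+item 2+item 4: memory 26, value 107
- item 2+item 3+item 4+item 6: memory 28, value 111
Minimum memory: 25 GB.

25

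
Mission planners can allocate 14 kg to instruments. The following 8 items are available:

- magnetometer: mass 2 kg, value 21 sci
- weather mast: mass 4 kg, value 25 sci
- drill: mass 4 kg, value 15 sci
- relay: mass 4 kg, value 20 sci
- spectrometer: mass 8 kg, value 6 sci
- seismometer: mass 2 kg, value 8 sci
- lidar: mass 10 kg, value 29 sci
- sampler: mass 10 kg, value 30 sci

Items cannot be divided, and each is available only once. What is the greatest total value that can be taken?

81 sci

Check high-value combinations within 14 kg:
- magnetometer+weather mast+drill+relay: mass 2+4+4+4=14, value 21+25+15+20=81
- magnetometer+weather mast+relay+seismometer: mass 2+4+4+2=12, value 21+25+20+8=74
- magnetometer+weather mast+drill+seismometer: mass 2+4+4+2=12, value 21+25+15+8=69
- weather mast+drill+relay+seismometer: mass 4+4+4+2=14, value 25+15+20+8=68
- magnetometer+weather mast+relay: mass 2+4+4=10, value 21+25+20=66
Best: 81 sci.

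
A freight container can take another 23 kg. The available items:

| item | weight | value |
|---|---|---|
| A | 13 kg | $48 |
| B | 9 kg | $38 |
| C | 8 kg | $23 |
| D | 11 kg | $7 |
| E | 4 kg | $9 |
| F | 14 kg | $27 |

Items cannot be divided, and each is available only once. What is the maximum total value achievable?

$86

Check high-value combinations within 23 kg:
- A+B: weight 13+9=22, value 48+38=86
- A+C: weight 13+8=21, value 48+23=71
- B+C+E: weight 9+8+4=21, value 38+23+9=70
Best: $86.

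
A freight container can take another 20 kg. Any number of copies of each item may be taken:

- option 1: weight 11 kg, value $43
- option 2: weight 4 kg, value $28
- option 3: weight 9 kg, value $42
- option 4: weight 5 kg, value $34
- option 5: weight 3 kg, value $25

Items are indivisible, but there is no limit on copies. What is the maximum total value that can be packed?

$159

Best value-per-unit is option 5 at 25/3; filling with it alone gives 6×25 = 150.
Optimal mix: 1×option 4 + 5×option 5 → weight 20, value 159.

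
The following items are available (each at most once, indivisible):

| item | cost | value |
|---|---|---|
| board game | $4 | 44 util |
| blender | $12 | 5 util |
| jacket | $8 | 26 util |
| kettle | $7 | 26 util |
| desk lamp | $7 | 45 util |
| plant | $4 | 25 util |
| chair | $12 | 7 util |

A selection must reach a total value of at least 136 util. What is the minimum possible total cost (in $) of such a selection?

22

Subsets with value ≥ 136, sorted by total cost:
- board game+kettle+desk lamp+plant: cost 22, value 140
- board game+jacket+desk lamp+plant: cost 23, value 140
- board game+jacket+kettle+desk lamp: cost 26, value 141
- board game+jacket+kettle+desk lamp+plant: cost 30, value 166
Minimum cost: 22 $.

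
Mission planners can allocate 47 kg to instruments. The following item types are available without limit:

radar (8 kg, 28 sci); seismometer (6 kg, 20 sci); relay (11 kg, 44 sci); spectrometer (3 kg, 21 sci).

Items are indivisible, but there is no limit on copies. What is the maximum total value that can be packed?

Best value-per-unit is spectrometer at 21/3, and filling with it alone uses mass 15×3=45. No mix of the others beats 15×21 = 315.

315 sci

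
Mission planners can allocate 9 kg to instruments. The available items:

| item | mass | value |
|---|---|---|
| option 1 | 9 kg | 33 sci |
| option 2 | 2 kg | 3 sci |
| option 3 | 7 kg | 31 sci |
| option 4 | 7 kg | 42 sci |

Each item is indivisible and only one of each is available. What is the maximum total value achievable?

Check high-value combinations within 9 kg:
- option 2+option 4: mass 2+7=9, value 3+42=45
- option 4: mass 7, value 42
- option 2+option 3: mass 2+7=9, value 3+31=34
- option 1: mass 9, value 33
- option 3: mass 7, value 31
Best: 45 sci.

45 sci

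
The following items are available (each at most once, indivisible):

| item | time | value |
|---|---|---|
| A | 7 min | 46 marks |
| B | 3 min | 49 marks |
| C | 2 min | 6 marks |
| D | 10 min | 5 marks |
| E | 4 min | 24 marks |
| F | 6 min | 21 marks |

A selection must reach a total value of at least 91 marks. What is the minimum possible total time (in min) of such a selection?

Subsets with value ≥ 91, sorted by total time:
- A+B: time 10, value 95
- A+B+C: time 12, value 101
- B+E+F: time 13, value 94
Minimum time: 10 min.

10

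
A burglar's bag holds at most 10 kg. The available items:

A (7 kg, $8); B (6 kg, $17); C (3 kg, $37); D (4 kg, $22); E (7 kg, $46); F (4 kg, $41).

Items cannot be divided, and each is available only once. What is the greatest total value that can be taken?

This is a 0/1 knapsack; check combinations near the capacity.
- C+E: weight 3+7=10, value 37+46=83
- C+F: weight 3+4=7, value 37+41=78
- D+F: weight 4+4=8, value 22+41=63
- C+D: weight 3+4=7, value 37+22=59
Best: $83.

$83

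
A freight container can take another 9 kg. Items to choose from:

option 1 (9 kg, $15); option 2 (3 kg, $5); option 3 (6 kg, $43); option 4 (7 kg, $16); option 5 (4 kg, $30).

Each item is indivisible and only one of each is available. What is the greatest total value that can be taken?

Check high-value combinations within 9 kg:
- option 2+option 3: weight 3+6=9, value 5+43=48
- option 3: weight 6, value 43
- option 2+option 5: weight 3+4=7, value 5+30=35
- option 5: weight 4, value 30
Best: $48.

$48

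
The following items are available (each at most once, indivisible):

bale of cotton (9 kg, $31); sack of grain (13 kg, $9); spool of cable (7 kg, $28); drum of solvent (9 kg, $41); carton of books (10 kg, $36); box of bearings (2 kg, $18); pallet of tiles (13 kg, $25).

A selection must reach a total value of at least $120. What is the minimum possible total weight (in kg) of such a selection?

Subsets with value ≥ 120, sorted by total weight:
- spool of cable+drum of solvent+carton of books+box of bearings: weight 28, value 123
- bale of cotton+drum of solvent+carton of books+box of bearings: weight 30, value 126
- drum of solvent+carton of books+box of bearings+pallet of tiles: weight 34, value 120
- bale of cotton+spool of cable+drum of solvent+carton of books: weight 35, value 136
Minimum weight: 28 kg.

28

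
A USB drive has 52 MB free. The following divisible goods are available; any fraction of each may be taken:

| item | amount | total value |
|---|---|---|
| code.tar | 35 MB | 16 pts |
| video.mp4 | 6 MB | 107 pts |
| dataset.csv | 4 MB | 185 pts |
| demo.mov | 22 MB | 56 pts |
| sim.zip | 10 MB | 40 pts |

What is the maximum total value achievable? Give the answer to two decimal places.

Take in order of value per unit:
- dataset.csv (185/4 per unit): all 4 → value 185, running total 185.00
- video.mp4 (107/6 per unit): all 6 → value 107, running total 292.00
- sim.zip (40/10 per unit): all 10 → value 40, running total 332.00
- demo.mov (56/22 per unit): all 22 → value 56, running total 388.00
- code.tar (16/35 per unit): 10 of 35 → value 10×16/35 = 4.5714, running total 392.57
Total 392.57.

392.57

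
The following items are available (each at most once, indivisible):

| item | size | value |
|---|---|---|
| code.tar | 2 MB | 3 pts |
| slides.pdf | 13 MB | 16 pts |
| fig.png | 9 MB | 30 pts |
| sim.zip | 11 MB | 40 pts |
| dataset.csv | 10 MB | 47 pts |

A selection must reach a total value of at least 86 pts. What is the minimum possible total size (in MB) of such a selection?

21

Subsets with value ≥ 86, sorted by total size:
- sim.zip+dataset.csv: size 21, value 87
- code.tar+sim.zip+dataset.csv: size 23, value 90
- fig.png+sim.zip+dataset.csv: size 30, value 117
- code.tar+fig.png+sim.zip+dataset.csv: size 32, value 120
Minimum size: 21 MB.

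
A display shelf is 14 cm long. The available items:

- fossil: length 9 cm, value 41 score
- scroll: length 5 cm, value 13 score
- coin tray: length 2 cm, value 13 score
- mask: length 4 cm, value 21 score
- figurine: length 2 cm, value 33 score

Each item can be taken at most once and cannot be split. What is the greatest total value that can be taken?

This is a 0/1 knapsack; check combinations near the capacity.
- fossil+coin tray+figurine: length 9+2+2=13, value 41+13+33=87
- scroll+coin tray+mask+figurine: length 5+2+4+2=13, value 13+13+21+33=80
- fossil+figurine: length 9+2=11, value 41+33=74
Best: 87 score.

87 score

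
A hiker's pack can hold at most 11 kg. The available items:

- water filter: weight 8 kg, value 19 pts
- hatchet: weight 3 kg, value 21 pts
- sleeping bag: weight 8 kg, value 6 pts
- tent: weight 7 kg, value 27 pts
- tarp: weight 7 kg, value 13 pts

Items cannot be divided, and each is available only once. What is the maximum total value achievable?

48 pts

Check high-value combinations within 11 kg:
- hatchet+tent: weight 3+7=10, value 21+27=48
- water filter+hatchet: weight 8+3=11, value 19+21=40
- hatchet+tarp: weight 3+7=10, value 21+13=34
- tent: weight 7, value 27
- hatchet+sleeping bag: weight 3+8=11, value 21+6=27
Best: 48 pts.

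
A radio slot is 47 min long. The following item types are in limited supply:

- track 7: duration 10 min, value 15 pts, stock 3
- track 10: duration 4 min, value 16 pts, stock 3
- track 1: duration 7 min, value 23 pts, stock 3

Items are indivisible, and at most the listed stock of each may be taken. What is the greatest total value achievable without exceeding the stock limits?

132 pts

Best selections within duration 47 and stock limits:
- 1×track 7 + 3×track 10 + 3×track 1: duration 43, value 132
- 2×track 7 + 3×track 10 + 2×track 1: duration 46, value 124
- 3×track 10 + 3×track 1: duration 33, value 117
- 1×track 7 + 2×track 10 + 3×track 1: duration 39, value 116
Best: 132 pts.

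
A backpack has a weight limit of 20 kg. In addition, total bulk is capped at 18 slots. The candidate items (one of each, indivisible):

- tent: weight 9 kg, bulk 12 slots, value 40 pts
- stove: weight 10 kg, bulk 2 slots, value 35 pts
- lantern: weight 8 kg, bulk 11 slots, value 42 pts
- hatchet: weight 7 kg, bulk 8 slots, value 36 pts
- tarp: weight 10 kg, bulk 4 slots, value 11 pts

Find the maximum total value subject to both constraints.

Feasible sets respecting both limits:
- stove+lantern: weight 18, bulk 13, value 77
- tent+stove: weight 19, bulk 14, value 75
- stove+hatchet: weight 17, bulk 10, value 71
Best: 77 pts.

77 pts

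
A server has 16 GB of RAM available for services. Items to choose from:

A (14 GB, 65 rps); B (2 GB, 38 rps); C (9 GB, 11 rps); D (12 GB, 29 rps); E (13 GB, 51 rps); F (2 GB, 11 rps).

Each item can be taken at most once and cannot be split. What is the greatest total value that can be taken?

Check high-value combinations within 16 GB:
- A+B: memory 14+2=16, value 65+38=103
- B+E: memory 2+13=15, value 38+51=89
- B+D+F: memory 2+12+2=16, value 38+29+11=78
Best: 103 rps.

103 rps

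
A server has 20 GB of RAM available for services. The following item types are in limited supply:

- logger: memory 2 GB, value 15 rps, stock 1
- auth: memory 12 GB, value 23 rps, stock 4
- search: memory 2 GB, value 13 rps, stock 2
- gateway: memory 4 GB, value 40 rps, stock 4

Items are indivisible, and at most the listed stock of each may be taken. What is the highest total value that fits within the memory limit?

Top feasible selections:
- 1×logger + 1×search + 4×gateway: memory 20, value 188
- 2×search + 4×gateway: memory 20, value 186
Best: 188 rps.

188 rps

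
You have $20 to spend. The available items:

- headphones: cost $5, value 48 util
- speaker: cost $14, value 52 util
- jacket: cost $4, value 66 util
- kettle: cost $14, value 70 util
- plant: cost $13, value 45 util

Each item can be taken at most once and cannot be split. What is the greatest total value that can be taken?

Check high-value combinations within $20:
- jacket+kettle: cost 4+14=18, value 66+70=136
- speaker+jacket: cost 14+4=18, value 52+66=118
- headphones+kettle: cost 5+14=19, value 48+70=118
- headphones+jacket: cost 5+4=9, value 48+66=114
Best: 136 util.

136 util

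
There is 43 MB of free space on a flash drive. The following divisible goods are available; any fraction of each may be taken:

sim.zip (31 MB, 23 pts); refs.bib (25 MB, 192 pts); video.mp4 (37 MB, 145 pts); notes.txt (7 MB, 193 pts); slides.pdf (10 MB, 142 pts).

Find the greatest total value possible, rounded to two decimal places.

Take in order of value per unit:
- notes.txt (193/7 per unit): all 7 → value 193, running total 193.00
- slides.pdf (142/10 per unit): all 10 → value 142, running total 335.00
- refs.bib (192/25 per unit): all 25 → value 192, running total 527.00
- video.mp4 (145/37 per unit): 1 of 37 → value 1×145/37 = 3.9189, running total 530.92
Total 530.92.

530.92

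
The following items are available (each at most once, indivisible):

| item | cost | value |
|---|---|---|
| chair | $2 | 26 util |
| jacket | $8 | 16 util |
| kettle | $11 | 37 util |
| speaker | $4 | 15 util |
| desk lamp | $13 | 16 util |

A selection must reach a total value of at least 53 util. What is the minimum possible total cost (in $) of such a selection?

13

Subsets with value ≥ 53, sorted by total cost:
- chair+kettle: cost 13, value 63
- chair+jacket+speaker: cost 14, value 57
- chair+kettle+speaker: cost 17, value 78
Minimum cost: 13 $.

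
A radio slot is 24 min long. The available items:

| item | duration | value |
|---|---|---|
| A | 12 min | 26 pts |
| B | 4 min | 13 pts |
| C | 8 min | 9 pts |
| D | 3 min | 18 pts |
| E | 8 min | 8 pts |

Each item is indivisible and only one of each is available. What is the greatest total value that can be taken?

57 pts

Check high-value combinations within 24 min:
- A+B+D: duration 12+4+3=19, value 26+13+18=57
- A+C+D: duration 12+8+3=23, value 26+9+18=53
- A+D+E: duration 12+3+8=23, value 26+18+8=52
- B+C+D+E: duration 4+8+3+8=23, value 13+9+18+8=48
- A+B+C: duration 12+4+8=24, value 26+13+9=48
Best: 57 pts.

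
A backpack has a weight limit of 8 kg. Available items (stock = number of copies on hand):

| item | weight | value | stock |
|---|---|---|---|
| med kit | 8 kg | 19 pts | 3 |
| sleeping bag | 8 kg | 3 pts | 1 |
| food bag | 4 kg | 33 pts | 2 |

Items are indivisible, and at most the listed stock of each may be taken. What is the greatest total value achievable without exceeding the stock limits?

66 pts

Best selections within weight 8 and stock limits:
- 2×food bag: weight 8, value 66
- 1×food bag: weight 4, value 33
Best: 66 pts.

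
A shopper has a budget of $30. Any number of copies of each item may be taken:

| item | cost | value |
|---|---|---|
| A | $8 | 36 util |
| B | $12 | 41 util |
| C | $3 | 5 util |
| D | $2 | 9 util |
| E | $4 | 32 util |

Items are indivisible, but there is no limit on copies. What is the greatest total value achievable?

233 util

Best value-per-unit is E at 32/4; filling with it alone gives 7×32 = 224.
Optimal mix: 1×D + 7×E → cost 30, value 233.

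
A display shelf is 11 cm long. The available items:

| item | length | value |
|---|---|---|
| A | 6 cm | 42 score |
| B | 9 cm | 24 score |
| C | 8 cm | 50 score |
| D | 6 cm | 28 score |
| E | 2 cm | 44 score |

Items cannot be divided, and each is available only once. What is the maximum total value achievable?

94 score

Check high-value combinations within 11 cm:
- C+E: length 8+2=10, value 50+44=94
- A+E: length 6+2=8, value 42+44=86
- D+E: length 6+2=8, value 28+44=72
- B+E: length 9+2=11, value 24+44=68
- C: length 8, value 50
Best: 94 score.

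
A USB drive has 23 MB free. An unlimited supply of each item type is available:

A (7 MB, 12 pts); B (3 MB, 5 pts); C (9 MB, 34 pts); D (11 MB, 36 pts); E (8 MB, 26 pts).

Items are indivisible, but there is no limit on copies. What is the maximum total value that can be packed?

75 pts

Best value-per-unit is C at 34/9; filling with it alone gives 2×34 = 68.
Optimal mix: 1×B + 1×C + 1×D → size 23, value 75.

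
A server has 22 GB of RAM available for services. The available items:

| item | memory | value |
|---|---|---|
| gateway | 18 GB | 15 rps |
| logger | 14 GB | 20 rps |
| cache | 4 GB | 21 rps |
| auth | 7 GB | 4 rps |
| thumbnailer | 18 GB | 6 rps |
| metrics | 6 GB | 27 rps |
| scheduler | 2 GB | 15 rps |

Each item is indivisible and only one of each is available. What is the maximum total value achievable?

Check high-value combinations within 22 GB:
- cache+auth+metrics+scheduler: memory 4+7+6+2=19, value 21+4+27+15=67
- cache+metrics+scheduler: memory 4+6+2=12, value 21+27+15=63
- logger+metrics+scheduler: memory 14+6+2=22, value 20+27+15=62
- logger+cache+scheduler: memory 14+4+2=20, value 20+21+15=56
Best: 67 rps.

67 rps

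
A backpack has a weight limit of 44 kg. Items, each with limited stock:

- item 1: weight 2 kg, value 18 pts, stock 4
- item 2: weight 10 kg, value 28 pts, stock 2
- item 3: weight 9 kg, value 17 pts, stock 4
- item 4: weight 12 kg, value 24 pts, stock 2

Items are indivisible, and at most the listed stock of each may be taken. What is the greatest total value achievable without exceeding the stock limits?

Best selections within weight 44 and stock limits:
- 4×item 1 + 2×item 2 + 1×item 4: weight 40, value 152
- 4×item 1 + 1×item 2 + 2×item 4: weight 42, value 148
- 4×item 1 + 2×item 2 + 1×item 3: weight 37, value 145
- 3×item 1 + 2×item 2 + 2×item 3: weight 44, value 144
Best: 152 pts.

152 pts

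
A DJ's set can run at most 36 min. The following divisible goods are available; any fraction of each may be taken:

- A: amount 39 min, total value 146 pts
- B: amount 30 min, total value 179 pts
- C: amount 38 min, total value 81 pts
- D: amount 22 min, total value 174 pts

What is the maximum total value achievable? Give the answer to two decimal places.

257.53

Take in order of value per unit:
- D (174/22 per unit): all 22 → value 174, running total 174.00
- B (179/30 per unit): 14 of 30 → value 14×179/30 = 83.5333, running total 257.53
Total 257.53.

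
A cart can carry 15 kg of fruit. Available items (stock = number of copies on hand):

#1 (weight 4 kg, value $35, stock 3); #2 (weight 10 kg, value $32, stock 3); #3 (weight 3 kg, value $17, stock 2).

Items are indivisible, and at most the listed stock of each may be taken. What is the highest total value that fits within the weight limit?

Top feasible selections:
- 3×#1 + 1×#3: weight 15, value 122
- 3×#1: weight 12, value 105
- 2×#1 + 2×#3: weight 14, value 104
Best: $122.

$122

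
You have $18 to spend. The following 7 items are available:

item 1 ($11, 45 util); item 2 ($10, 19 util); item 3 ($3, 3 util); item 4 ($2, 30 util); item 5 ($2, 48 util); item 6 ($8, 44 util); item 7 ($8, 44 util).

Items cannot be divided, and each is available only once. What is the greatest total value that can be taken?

136 util

Check high-value combinations within $18:
- item 5+item 6+item 7: cost 2+8+8=18, value 48+44+44=136
- item 1+item 3+item 4+item 5: cost 11+3+2+2=18, value 45+3+30+48=126
- item 3+item 4+item 5+item 6: cost 3+2+2+8=15, value 3+30+48+44=125
Best: 136 util.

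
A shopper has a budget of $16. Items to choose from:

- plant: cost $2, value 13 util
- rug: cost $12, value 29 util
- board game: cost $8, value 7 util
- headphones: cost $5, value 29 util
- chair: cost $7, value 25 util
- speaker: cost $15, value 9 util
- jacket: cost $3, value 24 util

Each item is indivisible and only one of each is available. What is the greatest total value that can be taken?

78 util

Check high-value combinations within $16:
- headphones+chair+jacket: cost 5+7+3=15, value 29+25+24=78
- plant+headphones+chair: cost 2+5+7=14, value 13+29+25=67
- plant+headphones+jacket: cost 2+5+3=10, value 13+29+24=66
Best: 78 util.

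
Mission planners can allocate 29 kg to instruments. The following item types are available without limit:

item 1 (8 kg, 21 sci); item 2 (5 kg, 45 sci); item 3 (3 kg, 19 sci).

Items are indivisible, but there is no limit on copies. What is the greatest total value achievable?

244 sci

Best value-per-unit is item 2 at 45/5; filling with it alone gives 5×45 = 225.
Optimal mix: 5×item 2 + 1×item 3 → mass 28, value 244.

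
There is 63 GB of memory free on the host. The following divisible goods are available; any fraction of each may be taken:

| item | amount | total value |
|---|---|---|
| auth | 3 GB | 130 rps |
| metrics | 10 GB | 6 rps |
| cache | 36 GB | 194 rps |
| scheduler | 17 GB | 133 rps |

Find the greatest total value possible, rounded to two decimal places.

461.20

Take in order of value per unit:
- auth (130/3 per unit): all 3 → value 130, running total 130.00
- scheduler (133/17 per unit): all 17 → value 133, running total 263.00
- cache (194/36 per unit): all 36 → value 194, running total 457.00
- metrics (6/10 per unit): 7 of 10 → value 7×6/10 = 4.2000, running total 461.20
Total 461.20.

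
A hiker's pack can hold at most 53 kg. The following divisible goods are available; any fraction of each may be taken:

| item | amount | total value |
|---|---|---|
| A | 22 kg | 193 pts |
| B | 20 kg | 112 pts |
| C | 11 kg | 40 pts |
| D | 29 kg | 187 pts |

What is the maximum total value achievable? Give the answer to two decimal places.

Take in order of value per unit:
- A (193/22 per unit): all 22 → value 193, running total 193.00
- D (187/29 per unit): all 29 → value 187, running total 380.00
- B (112/20 per unit): 2 of 20 → value 2×112/20 = 11.2000, running total 391.20
Total 391.20.

391.20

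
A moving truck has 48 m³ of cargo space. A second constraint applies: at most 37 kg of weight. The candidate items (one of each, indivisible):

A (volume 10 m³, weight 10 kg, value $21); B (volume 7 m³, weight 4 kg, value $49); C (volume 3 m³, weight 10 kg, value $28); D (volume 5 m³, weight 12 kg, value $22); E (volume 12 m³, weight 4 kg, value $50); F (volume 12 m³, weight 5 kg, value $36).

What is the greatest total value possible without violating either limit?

Feasible sets respecting both limits:
- B+C+D+E+F: volume 39, weight 35, value 185
- A+B+C+E+F: volume 44, weight 33, value 184
- A+B+D+E+F: volume 46, weight 35, value 178
- B+C+E+F: volume 34, weight 23, value 163
Best: $185.

$185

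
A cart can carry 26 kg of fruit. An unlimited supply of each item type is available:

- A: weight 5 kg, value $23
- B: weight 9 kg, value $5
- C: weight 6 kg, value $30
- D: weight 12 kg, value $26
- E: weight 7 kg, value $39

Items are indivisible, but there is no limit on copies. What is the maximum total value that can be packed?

$140

Best value-per-unit is E at 39/7; filling with it alone gives 3×39 = 117.
Optimal mix: 1×A + 3×E → weight 26, value 140.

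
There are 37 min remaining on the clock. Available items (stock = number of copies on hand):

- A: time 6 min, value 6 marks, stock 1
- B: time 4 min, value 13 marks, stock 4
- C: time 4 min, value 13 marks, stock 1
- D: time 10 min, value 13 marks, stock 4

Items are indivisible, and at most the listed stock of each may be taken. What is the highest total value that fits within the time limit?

84 marks

Best selections within time 37 and stock limits:
- 1×A + 4×B + 1×C + 1×D: time 36, value 84
- 4×B + 1×C + 1×D: time 30, value 78
- 3×B + 1×C + 2×D: time 36, value 78
- 4×B + 2×D: time 36, value 78
Best: 84 marks.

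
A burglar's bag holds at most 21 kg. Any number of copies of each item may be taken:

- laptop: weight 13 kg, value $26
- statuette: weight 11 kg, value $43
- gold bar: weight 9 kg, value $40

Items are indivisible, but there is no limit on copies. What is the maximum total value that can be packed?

$83

Best value-per-unit is gold bar at 40/9; filling with it alone gives 2×40 = 80.
Optimal mix: 1×statuette + 1×gold bar → weight 20, value 83.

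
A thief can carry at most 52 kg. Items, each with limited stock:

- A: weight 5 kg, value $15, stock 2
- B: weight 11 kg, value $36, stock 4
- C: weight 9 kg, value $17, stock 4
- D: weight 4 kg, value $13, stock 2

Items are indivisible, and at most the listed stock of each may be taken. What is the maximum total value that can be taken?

Top feasible selections:
- 4×B + 2×D: weight 52, value 170
- 2×A + 3×B + 2×D: weight 51, value 164
Best: $170.

$170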